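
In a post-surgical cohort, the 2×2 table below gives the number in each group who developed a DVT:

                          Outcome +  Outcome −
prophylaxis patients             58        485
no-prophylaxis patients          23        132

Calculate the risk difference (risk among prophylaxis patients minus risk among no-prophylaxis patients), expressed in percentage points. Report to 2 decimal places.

RD ≈ -4.16

risk, prophylaxis patients = 58/543 = 0.1068
risk, no-prophylaxis patients = 23/155 = 0.1484
risk difference = 0.1068 − 0.1484 = -0.0416 → -4.16 percentage points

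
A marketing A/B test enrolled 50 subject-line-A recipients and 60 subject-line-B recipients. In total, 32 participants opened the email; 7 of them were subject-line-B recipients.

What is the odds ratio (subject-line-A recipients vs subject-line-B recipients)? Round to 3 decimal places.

subject-line-A recipients with the outcome: 32 − 7 = 25
subject-line-A recipients without the outcome: 50 − 25 = 25
subject-line-B recipients without the outcome: 60 − 7 = 53
OR = (25 × 53) / (25 × 7) = 1325/175 ≈ 7.571

7.571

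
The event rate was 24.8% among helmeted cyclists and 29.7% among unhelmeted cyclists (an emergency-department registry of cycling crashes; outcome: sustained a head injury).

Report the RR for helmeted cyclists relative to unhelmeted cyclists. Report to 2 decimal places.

RR = 0.2480 / 0.2970 = 0.84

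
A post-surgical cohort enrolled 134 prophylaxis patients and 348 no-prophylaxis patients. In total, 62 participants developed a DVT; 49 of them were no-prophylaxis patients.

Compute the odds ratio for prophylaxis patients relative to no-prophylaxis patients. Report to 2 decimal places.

OR ≈ 0.66

prophylaxis patients with the outcome: 62 − 49 = 13
prophylaxis patients without the outcome: 134 − 13 = 121
no-prophylaxis patients without the outcome: 348 − 49 = 299
OR = (13 × 299) / (121 × 49) = 3887/5929 ≈ 0.66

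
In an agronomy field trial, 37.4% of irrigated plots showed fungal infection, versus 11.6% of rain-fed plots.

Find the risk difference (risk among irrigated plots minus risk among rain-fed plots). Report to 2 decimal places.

risk difference = 0.3740 − 0.1160 = 0.26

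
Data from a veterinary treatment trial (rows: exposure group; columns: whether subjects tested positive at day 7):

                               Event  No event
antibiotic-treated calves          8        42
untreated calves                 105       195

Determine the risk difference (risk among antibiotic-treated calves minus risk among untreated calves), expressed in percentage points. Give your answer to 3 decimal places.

risk, antibiotic-treated calves = 8/50 = 0.1600
risk, untreated calves = 105/300 = 0.3500
risk difference = 0.1600 − 0.3500 = -0.1900 → -19.000 percentage points

-19.000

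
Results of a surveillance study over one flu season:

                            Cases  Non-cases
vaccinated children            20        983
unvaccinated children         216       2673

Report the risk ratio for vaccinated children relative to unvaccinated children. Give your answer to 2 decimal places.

risk, vaccinated children = 20/1003 = 0.01994
risk, unvaccinated children = 216/2889 = 0.07477
RR = 0.01994 / 0.07477 = 0.27

RR: 0.27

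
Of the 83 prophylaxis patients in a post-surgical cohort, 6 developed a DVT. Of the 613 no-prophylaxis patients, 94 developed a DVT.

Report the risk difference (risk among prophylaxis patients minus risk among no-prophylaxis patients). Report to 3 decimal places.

-0.081

risk, prophylaxis patients = 6/83 = 0.0723
risk, no-prophylaxis patients = 94/613 = 0.1533
risk difference = 0.0723 − 0.1533 = -0.081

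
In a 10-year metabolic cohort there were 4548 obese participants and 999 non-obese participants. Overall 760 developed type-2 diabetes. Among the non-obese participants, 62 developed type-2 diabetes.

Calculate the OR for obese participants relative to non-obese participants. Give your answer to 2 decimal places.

2.74

obese participants with the outcome: 760 − 62 = 698
obese participants without the outcome: 4548 − 698 = 3850
non-obese participants without the outcome: 999 − 62 = 937
odds, obese participants = 698/3850 = 0.1813
odds, non-obese participants = 62/937 = 0.0662
OR = 0.1813 / 0.0662 = 2.74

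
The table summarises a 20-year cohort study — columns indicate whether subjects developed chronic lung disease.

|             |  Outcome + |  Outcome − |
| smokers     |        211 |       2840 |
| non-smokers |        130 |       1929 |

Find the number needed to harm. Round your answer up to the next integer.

NNH: 167

risk, smokers = 211/3051 = 0.069158
risk, non-smokers = 130/2059 = 0.063137
absolute risk difference = 0.006020
1 / 0.006020 = 166.113 → round up → 167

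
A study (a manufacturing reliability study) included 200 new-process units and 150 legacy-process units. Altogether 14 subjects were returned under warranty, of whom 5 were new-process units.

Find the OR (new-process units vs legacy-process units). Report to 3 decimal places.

new-process units without the outcome: 200 − 5 = 195
legacy-process units with the outcome: 14 − 5 = 9
legacy-process units without the outcome: 150 − 9 = 141
OR = (5 × 141) / (195 × 9) = 705/1755 ≈ 0.402

0.402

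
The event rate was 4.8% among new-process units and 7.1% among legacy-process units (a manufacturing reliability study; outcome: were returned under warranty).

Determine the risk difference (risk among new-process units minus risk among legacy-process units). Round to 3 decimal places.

risk difference = 0.04800 − 0.07100 = -0.023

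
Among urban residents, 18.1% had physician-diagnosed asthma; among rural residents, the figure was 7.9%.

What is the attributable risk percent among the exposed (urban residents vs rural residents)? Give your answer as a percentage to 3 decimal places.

AR% = (0.1810 − 0.0790) / 0.1810 = 0.5635 → 56.354%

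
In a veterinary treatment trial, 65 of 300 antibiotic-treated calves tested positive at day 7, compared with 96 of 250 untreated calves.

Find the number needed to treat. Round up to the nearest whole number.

NNT: 6

risk, antibiotic-treated calves = 65/300 = 0.216667
risk, untreated calves = 96/250 = 0.384000
absolute risk difference = 0.167333
1 / 0.167333 = 5.976 → round up → 6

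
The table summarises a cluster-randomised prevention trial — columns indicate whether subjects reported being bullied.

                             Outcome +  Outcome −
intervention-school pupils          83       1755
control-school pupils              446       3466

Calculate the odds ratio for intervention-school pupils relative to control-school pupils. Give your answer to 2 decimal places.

OR = (83 × 3466) / (1755 × 446) = 287678/782730 ≈ 0.37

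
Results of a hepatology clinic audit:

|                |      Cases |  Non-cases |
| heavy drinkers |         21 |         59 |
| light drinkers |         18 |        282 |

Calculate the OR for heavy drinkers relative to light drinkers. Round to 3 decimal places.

OR = (21 × 282) / (59 × 18) = 5922/1062 ≈ 5.576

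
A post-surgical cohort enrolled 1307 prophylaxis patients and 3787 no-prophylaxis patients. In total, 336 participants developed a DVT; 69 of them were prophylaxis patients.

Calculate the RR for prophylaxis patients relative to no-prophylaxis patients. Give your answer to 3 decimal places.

RR ≈ 0.749

prophylaxis patients without the outcome: 1307 − 69 = 1238
no-prophylaxis patients with the outcome: 336 − 69 = 267
no-prophylaxis patients without the outcome: 3787 − 267 = 3520
risk, prophylaxis patients = 69/1307 = 0.0528
risk, no-prophylaxis patients = 267/3787 = 0.0705
RR = 0.0528 / 0.0705 = 0.749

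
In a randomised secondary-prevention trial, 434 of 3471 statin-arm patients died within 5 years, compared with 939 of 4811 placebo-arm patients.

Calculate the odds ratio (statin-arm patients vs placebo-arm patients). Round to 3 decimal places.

OR ≈ 0.589

odds, statin-arm patients = 434/3037 = 0.1429
odds, placebo-arm patients = 939/3872 = 0.2425
OR = 0.1429 / 0.2425 = 0.589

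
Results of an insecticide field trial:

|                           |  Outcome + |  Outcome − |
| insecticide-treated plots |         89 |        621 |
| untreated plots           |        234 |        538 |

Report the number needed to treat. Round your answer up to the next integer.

risk, insecticide-treated plots = 89/710 = 0.125352
risk, untreated plots = 234/772 = 0.303109
absolute risk difference = 0.177757
1 / 0.177757 = 5.626 → round up → 6

NNT = 6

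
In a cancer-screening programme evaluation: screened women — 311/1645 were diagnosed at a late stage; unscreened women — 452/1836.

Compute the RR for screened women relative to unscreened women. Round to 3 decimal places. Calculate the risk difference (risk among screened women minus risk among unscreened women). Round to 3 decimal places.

RR = 0.768; RD = -0.057

risk, screened women = 311/1645 = 0.1891
risk, unscreened women = 452/1836 = 0.2462
RR = 0.1891 / 0.2462 = 0.768
risk difference = 0.1891 − 0.2462 = -0.057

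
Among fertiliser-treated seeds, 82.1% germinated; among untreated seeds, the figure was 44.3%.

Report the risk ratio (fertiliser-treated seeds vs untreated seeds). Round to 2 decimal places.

RR = 0.8210 / 0.4430 = 1.85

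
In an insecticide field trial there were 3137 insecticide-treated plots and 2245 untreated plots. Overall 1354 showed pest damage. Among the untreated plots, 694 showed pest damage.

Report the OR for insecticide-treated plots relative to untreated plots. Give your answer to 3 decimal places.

insecticide-treated plots with the outcome: 1354 − 694 = 660
insecticide-treated plots without the outcome: 3137 − 660 = 2477
untreated plots without the outcome: 2245 − 694 = 1551
OR = (660 × 1551) / (2477 × 694) = 1023660/1719038 ≈ 0.595

OR = 0.595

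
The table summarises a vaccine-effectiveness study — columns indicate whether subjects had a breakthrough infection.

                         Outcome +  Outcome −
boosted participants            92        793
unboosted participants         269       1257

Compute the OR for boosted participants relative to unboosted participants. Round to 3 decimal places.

0.542

odds, boosted participants = 92/793 = 0.1160
odds, unboosted participants = 269/1257 = 0.2140
OR = 0.1160 / 0.2140 = 0.542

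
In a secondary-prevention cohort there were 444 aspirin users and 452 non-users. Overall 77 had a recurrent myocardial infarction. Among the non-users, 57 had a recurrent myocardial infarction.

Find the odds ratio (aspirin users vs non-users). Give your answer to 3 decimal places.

aspirin users with the outcome: 77 − 57 = 20
aspirin users without the outcome: 444 − 20 = 424
non-users without the outcome: 452 − 57 = 395
OR = (20 × 395) / (424 × 57) = 7900/24168 ≈ 0.327

OR = 0.327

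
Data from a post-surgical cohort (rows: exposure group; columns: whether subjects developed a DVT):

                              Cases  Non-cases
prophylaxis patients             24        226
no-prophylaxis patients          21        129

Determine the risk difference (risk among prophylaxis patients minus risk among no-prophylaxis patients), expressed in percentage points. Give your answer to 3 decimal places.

RD = -4.400

risk, prophylaxis patients = 24/250 = 0.0960
risk, no-prophylaxis patients = 21/150 = 0.1400
risk difference = 0.0960 − 0.1400 = -0.0440 → -4.400 percentage points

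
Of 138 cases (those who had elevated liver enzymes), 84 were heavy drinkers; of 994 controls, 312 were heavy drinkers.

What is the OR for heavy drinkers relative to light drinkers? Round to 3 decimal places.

OR = (84 × 682) / (312 × 54) = 57288/16848 ≈ 3.400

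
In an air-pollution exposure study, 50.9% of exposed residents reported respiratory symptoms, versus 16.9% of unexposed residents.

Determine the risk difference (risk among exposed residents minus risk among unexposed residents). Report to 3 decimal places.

risk difference = 0.5090 − 0.1690 = 0.340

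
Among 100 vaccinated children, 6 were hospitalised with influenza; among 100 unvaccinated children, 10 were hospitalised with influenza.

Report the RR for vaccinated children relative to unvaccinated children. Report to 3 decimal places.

0.600

risk, vaccinated children = 6/100 = 0.0600
risk, unvaccinated children = 10/100 = 0.1000
RR = 0.0600 / 0.1000 = 0.600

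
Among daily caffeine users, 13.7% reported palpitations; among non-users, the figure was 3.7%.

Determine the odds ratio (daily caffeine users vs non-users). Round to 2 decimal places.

4.13

odds, daily caffeine users = 0.13700/0.86300 = 0.15875
odds, non-users = 0.03700/0.96300 = 0.03842
OR = 0.15875 / 0.03842 = 4.13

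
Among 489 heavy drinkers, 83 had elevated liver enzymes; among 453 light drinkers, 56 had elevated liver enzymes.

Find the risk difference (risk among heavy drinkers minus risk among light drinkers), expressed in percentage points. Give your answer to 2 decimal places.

risk, heavy drinkers = 83/489 = 0.1697
risk, light drinkers = 56/453 = 0.1236
risk difference = 0.1697 − 0.1236 = 0.0461 → 4.61 percentage points

4.61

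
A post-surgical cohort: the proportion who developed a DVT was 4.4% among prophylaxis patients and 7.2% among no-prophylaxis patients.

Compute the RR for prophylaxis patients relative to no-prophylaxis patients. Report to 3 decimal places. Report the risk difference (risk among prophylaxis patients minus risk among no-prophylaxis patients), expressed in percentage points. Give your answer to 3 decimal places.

RR = 0.04400 / 0.07200 = 0.611
risk difference = 0.04400 − 0.07200 = -0.02800 → -2.800 percentage points

RR = 0.611; RD = -2.800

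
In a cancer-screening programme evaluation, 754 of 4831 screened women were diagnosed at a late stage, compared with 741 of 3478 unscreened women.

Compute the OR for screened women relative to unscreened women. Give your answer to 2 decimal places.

odds, screened women = 754/4077 = 0.1849
odds, unscreened women = 741/2737 = 0.2707
OR = 0.1849 / 0.2707 = 0.68

OR = 0.68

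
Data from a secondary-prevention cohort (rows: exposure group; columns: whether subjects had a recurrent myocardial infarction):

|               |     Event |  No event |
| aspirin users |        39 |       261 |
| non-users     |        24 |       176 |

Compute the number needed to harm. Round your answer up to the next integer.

100

risk, aspirin users = 39/300 = 0.130000
risk, non-users = 24/200 = 0.120000
absolute risk difference = 0.010000
1 / 0.010000 = 100.000 → round up → 100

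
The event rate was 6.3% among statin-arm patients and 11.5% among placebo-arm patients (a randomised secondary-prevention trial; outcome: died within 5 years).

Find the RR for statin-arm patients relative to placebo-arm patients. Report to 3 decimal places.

RR = 0.0630 / 0.1150 = 0.548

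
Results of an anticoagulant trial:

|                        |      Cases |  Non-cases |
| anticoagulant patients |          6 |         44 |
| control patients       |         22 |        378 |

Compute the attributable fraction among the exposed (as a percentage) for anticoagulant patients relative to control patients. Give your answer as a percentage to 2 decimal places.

AR% ≈ 54.17%

risk, anticoagulant patients = 6/50 = 0.1200
risk, control patients = 22/400 = 0.0550
AR% = (0.1200 − 0.0550) / 0.1200 = 0.5417 → 54.17%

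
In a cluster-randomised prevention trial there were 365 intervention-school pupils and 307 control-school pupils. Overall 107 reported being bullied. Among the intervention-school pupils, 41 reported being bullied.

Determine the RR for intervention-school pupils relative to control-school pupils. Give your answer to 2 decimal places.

RR ≈ 0.52

intervention-school pupils without the outcome: 365 − 41 = 324
control-school pupils with the outcome: 107 − 41 = 66
control-school pupils without the outcome: 307 − 66 = 241
risk, intervention-school pupils = 41/365 = 0.1123
risk, control-school pupils = 66/307 = 0.2150
RR = 0.1123 / 0.2150 = 0.52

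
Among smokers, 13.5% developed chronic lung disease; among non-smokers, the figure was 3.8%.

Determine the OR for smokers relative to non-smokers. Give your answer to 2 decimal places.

3.95

odds, smokers = 0.13500/0.86500 = 0.15607
odds, non-smokers = 0.03800/0.96200 = 0.03950
OR = 0.15607 / 0.03950 = 3.95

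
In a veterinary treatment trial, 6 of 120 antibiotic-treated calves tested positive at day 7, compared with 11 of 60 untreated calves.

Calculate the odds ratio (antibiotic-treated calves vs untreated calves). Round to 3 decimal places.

OR = (6 × 49) / (114 × 11) = 294/1254 ≈ 0.234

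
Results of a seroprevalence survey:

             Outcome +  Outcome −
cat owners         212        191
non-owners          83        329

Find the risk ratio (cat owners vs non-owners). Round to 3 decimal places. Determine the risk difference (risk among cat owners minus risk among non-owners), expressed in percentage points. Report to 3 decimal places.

RR = 2.611; RD = 32.460

risk, cat owners = 212/403 = 0.5261
risk, non-owners = 83/412 = 0.2015
RR = 0.5261 / 0.2015 = 2.611
risk difference = 0.5261 − 0.2015 = 0.3246 → 32.460 percentage points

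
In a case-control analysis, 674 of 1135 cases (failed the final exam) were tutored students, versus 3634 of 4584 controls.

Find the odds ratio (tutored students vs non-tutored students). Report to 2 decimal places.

odds, tutored students = 674/3634 = 0.1855
odds, non-tutored students = 461/950 = 0.4853
OR = 0.1855 / 0.4853 = 0.38

OR = 0.38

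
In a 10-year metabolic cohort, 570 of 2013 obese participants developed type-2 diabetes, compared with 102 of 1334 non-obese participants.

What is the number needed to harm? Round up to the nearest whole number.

risk, obese participants = 570/2013 = 0.283159
risk, non-obese participants = 102/1334 = 0.076462
absolute risk difference = 0.206698
1 / 0.206698 = 4.838 → round up → 5

5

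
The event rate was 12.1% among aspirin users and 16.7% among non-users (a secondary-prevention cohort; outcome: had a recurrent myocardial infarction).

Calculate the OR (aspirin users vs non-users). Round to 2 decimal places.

0.69

odds, aspirin users = 0.1210/0.8790 = 0.1377
odds, non-users = 0.1670/0.8330 = 0.2005
OR = 0.1377 / 0.2005 = 0.69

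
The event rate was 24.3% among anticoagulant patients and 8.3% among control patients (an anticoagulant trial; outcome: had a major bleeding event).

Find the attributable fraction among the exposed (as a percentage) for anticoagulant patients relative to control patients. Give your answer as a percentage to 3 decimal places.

AR% = (0.2430 − 0.0830) / 0.2430 = 0.6584 → 65.844%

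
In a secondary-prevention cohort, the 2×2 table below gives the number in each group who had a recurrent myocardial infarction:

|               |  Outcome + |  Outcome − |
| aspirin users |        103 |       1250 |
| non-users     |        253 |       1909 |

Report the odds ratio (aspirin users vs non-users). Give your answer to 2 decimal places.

OR = (103 × 1909) / (1250 × 253) = 196627/316250 ≈ 0.62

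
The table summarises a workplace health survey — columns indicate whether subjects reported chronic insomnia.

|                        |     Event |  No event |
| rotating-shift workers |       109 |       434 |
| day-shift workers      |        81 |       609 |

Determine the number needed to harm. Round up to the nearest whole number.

risk, rotating-shift workers = 109/543 = 0.200737
risk, day-shift workers = 81/690 = 0.117391
absolute risk difference = 0.083345
1 / 0.083345 = 11.998 → round up → 12

12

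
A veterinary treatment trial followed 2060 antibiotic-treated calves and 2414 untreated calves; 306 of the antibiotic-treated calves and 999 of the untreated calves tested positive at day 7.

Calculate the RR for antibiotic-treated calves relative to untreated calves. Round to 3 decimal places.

0.359

risk, antibiotic-treated calves = 306/2060 = 0.1485
risk, untreated calves = 999/2414 = 0.4138
RR = 0.1485 / 0.4138 = 0.359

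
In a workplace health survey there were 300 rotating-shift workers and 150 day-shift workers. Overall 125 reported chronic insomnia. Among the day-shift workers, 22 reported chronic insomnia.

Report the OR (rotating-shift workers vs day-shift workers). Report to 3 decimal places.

OR ≈ 3.042

rotating-shift workers with the outcome: 125 − 22 = 103
rotating-shift workers without the outcome: 300 − 103 = 197
day-shift workers without the outcome: 150 − 22 = 128
OR = (103 × 128) / (197 × 22) = 13184/4334 ≈ 3.042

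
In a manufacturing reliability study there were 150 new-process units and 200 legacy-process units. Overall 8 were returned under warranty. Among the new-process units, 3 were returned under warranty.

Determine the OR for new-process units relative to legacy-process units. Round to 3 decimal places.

OR ≈ 0.796

new-process units without the outcome: 150 − 3 = 147
legacy-process units with the outcome: 8 − 3 = 5
legacy-process units without the outcome: 200 − 5 = 195
odds, new-process units = 3/147 = 0.02041
odds, legacy-process units = 5/195 = 0.02564
OR = 0.02041 / 0.02564 = 0.796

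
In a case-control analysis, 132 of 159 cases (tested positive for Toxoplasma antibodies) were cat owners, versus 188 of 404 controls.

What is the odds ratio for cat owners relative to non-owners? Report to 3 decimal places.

OR = (132 × 216) / (188 × 27) = 28512/5076 ≈ 5.617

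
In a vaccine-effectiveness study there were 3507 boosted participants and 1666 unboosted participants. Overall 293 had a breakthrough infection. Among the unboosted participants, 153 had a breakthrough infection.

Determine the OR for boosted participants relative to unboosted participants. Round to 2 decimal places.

boosted participants with the outcome: 293 − 153 = 140
boosted participants without the outcome: 3507 − 140 = 3367
unboosted participants without the outcome: 1666 − 153 = 1513
OR = (140 × 1513) / (3367 × 153) = 211820/515151 ≈ 0.41

0.41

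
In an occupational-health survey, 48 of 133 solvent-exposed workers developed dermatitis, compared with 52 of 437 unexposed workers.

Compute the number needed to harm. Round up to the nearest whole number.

5

risk, solvent-exposed workers = 48/133 = 0.360902
risk, unexposed workers = 52/437 = 0.118993
absolute risk difference = 0.241909
1 / 0.241909 = 4.134 → round up → 5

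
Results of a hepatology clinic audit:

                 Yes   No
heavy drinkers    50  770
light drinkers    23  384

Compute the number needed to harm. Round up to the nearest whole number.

224

risk, heavy drinkers = 50/820 = 0.060976
risk, light drinkers = 23/407 = 0.056511
absolute risk difference = 0.004465
1 / 0.004465 = 223.964 → round up → 224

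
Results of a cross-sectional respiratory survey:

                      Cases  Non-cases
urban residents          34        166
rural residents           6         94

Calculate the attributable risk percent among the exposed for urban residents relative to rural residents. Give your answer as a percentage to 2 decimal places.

risk, urban residents = 34/200 = 0.1700
risk, rural residents = 6/100 = 0.0600
AR% = (0.1700 − 0.0600) / 0.1700 = 0.6471 → 64.71%

AR%: 64.71%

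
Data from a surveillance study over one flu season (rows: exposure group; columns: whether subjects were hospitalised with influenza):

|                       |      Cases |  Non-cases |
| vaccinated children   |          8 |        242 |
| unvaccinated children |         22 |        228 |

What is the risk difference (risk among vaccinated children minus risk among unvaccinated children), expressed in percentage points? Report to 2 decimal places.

-5.60

risk, vaccinated children = 8/250 = 0.03200
risk, unvaccinated children = 22/250 = 0.08800
risk difference = 0.03200 − 0.08800 = -0.05600 → -5.60 percentage points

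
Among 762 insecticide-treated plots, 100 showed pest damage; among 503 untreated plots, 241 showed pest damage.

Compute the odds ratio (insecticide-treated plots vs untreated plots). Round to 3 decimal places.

OR = (100 × 262) / (662 × 241) = 26200/159542 ≈ 0.164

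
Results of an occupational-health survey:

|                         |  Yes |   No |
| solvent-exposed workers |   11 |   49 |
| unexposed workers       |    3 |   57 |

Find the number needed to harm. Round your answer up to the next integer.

NNH = 8

risk, solvent-exposed workers = 11/60 = 0.183333
risk, unexposed workers = 3/60 = 0.050000
absolute risk difference = 0.133333
1 / 0.133333 = 7.500 → round up → 8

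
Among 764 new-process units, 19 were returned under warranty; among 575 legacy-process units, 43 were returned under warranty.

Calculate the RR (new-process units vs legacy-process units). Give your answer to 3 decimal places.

RR ≈ 0.333

risk, new-process units = 19/764 = 0.02487
risk, legacy-process units = 43/575 = 0.07478
RR = 0.02487 / 0.07478 = 0.333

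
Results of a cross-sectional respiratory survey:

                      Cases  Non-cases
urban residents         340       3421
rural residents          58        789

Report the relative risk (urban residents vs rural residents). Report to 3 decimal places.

RR = 1.320

risk, urban residents = 340/3761 = 0.0904
risk, rural residents = 58/847 = 0.0685
RR = 0.0904 / 0.0685 = 1.320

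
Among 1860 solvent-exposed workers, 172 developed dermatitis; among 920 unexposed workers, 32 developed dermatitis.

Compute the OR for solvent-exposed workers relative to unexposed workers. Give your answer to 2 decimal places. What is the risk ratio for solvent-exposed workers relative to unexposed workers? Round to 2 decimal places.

OR = 2.83; RR = 2.66

OR = (172 × 888) / (1688 × 32) = 152736/54016 ≈ 2.83
risk, solvent-exposed workers = 172/1860 = 0.09247
risk, unexposed workers = 32/920 = 0.03478
RR = 0.09247 / 0.03478 = 2.66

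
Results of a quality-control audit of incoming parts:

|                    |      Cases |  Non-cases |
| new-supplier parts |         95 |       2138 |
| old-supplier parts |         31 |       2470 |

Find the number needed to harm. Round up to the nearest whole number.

NNH = 34

risk, new-supplier parts = 95/2233 = 0.042544
risk, old-supplier parts = 31/2501 = 0.012395
absolute risk difference = 0.030149
1 / 0.030149 = 33.169 → round up → 34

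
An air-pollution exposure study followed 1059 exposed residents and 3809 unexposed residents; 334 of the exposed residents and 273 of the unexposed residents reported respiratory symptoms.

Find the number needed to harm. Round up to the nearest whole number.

NNH: 5

risk, exposed residents = 334/1059 = 0.315392
risk, unexposed residents = 273/3809 = 0.071672
absolute risk difference = 0.243720
1 / 0.243720 = 4.103 → round up → 5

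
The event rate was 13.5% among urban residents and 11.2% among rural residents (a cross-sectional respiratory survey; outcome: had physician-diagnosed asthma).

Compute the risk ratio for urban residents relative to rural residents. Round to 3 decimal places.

RR = 0.1350 / 0.1120 = 1.205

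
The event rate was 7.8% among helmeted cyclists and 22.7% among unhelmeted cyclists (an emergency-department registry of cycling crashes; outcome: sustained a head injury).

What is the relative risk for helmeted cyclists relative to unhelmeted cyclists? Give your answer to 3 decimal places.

RR = 0.0780 / 0.2270 = 0.344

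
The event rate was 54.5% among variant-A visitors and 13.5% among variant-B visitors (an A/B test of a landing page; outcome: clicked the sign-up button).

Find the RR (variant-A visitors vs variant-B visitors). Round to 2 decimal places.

RR = 0.5450 / 0.1350 = 4.04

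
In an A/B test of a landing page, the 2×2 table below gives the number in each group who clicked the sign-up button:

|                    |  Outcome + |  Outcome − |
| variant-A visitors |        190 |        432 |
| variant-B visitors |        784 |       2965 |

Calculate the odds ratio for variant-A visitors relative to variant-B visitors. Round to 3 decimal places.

OR = (190 × 2965) / (432 × 784) = 563350/338688 ≈ 1.663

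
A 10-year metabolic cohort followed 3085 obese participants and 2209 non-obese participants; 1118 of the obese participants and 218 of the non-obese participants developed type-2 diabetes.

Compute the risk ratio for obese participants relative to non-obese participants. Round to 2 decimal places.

3.67

risk, obese participants = 1118/3085 = 0.3624
risk, non-obese participants = 218/2209 = 0.0987
RR = 0.3624 / 0.0987 = 3.67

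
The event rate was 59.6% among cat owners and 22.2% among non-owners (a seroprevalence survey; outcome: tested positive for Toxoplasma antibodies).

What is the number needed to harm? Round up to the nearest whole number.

NNH: 3

absolute risk difference = 0.374000
1 / 0.374000 = 2.674 → round up → 3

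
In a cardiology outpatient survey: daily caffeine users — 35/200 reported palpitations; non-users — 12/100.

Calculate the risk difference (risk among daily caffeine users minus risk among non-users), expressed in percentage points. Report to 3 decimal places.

5.500

risk, daily caffeine users = 35/200 = 0.1750
risk, non-users = 12/100 = 0.1200
risk difference = 0.1750 − 0.1200 = 0.0550 → 5.500 percentage points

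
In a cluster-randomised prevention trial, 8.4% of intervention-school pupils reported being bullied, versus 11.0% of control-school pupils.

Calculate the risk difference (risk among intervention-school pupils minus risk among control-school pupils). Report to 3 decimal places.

risk difference = 0.0840 − 0.1100 = -0.026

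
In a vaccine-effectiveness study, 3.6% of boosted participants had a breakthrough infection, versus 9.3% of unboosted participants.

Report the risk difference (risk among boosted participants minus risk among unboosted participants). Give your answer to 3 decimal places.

risk difference = 0.03600 − 0.09300 = -0.057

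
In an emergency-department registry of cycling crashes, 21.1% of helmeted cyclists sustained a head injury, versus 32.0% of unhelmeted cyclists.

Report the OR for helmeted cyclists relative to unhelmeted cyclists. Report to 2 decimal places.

0.57

odds, helmeted cyclists = 0.2110/0.7890 = 0.2674
odds, unhelmeted cyclists = 0.3200/0.6800 = 0.4706
OR = 0.2674 / 0.4706 = 0.57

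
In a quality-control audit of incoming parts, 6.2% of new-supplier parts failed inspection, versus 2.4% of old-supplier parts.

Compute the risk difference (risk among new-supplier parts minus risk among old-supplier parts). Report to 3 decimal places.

risk difference = 0.06200 − 0.02400 = 0.038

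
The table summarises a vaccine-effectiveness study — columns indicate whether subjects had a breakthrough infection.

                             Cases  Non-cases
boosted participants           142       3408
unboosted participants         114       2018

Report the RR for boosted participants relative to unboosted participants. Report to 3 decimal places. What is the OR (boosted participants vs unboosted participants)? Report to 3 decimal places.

risk, boosted participants = 142/3550 = 0.04000
risk, unboosted participants = 114/2132 = 0.05347
RR = 0.04000 / 0.05347 = 0.748
OR = (142 × 2018) / (3408 × 114) = 286556/388512 ≈ 0.738

RR = 0.748; OR = 0.738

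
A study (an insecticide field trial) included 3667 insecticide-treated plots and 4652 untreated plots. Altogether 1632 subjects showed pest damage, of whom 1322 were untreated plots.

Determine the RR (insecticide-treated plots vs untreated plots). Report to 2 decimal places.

RR ≈ 0.30

insecticide-treated plots with the outcome: 1632 − 1322 = 310
insecticide-treated plots without the outcome: 3667 − 310 = 3357
untreated plots without the outcome: 4652 − 1322 = 3330
risk, insecticide-treated plots = 310/3667 = 0.0845
risk, untreated plots = 1322/4652 = 0.2842
RR = 0.0845 / 0.2842 = 0.30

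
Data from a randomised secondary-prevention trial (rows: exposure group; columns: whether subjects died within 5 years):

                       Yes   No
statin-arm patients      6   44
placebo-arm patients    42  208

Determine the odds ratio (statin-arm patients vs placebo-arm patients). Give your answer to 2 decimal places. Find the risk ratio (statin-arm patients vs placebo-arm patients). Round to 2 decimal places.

OR = (6 × 208) / (44 × 42) = 1248/1848 ≈ 0.68
risk, statin-arm patients = 6/50 = 0.1200
risk, placebo-arm patients = 42/250 = 0.1680
RR = 0.1200 / 0.1680 = 0.71

OR = 0.68; RR = 0.71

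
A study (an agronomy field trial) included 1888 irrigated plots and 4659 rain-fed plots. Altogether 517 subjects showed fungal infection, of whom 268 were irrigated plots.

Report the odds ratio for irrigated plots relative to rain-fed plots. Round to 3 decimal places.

irrigated plots without the outcome: 1888 − 268 = 1620
rain-fed plots with the outcome: 517 − 268 = 249
rain-fed plots without the outcome: 4659 − 249 = 4410
OR = (268 × 4410) / (1620 × 249) = 1181880/403380 ≈ 2.930

OR = 2.930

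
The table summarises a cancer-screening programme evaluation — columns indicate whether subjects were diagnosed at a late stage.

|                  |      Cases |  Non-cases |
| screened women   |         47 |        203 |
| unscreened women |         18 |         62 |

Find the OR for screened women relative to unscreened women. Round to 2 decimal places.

OR ≈ 0.80

odds, screened women = 47/203 = 0.2315
odds, unscreened women = 18/62 = 0.2903
OR = 0.2315 / 0.2903 = 0.80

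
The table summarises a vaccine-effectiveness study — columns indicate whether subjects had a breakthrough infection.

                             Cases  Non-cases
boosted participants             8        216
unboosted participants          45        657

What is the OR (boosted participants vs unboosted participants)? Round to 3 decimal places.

OR = (8 × 657) / (216 × 45) = 5256/9720 ≈ 0.541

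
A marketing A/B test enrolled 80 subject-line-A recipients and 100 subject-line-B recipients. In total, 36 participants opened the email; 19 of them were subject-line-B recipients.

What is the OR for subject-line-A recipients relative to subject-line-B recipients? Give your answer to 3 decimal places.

subject-line-A recipients with the outcome: 36 − 19 = 17
subject-line-A recipients without the outcome: 80 − 17 = 63
subject-line-B recipients without the outcome: 100 − 19 = 81
odds, subject-line-A recipients = 17/63 = 0.2698
odds, subject-line-B recipients = 19/81 = 0.2346
OR = 0.2698 / 0.2346 = 1.150

1.150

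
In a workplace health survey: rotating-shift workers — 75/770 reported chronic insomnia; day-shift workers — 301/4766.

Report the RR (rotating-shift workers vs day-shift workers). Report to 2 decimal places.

risk, rotating-shift workers = 75/770 = 0.0974
risk, day-shift workers = 301/4766 = 0.0632
RR = 0.0974 / 0.0632 = 1.54

RR = 1.54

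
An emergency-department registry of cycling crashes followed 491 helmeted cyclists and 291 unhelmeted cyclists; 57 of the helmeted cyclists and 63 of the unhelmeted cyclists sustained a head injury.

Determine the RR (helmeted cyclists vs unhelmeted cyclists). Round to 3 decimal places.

0.536

risk, helmeted cyclists = 57/491 = 0.1161
risk, unhelmeted cyclists = 63/291 = 0.2165
RR = 0.1161 / 0.2165 = 0.536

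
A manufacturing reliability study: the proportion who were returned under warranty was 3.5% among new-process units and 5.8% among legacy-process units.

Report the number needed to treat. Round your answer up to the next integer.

44

absolute risk difference = 0.023000
1 / 0.023000 = 43.478 → round up → 44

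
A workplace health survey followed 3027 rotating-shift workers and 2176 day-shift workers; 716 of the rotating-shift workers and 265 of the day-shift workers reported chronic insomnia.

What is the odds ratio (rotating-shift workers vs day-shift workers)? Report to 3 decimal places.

OR = (716 × 1911) / (2311 × 265) = 1368276/612415 ≈ 2.234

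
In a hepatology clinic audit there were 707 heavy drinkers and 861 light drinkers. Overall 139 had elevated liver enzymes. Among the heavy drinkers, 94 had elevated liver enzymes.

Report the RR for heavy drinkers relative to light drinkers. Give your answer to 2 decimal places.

heavy drinkers without the outcome: 707 − 94 = 613
light drinkers with the outcome: 139 − 94 = 45
light drinkers without the outcome: 861 − 45 = 816
risk, heavy drinkers = 94/707 = 0.1330
risk, light drinkers = 45/861 = 0.0523
RR = 0.1330 / 0.0523 = 2.54

RR = 2.54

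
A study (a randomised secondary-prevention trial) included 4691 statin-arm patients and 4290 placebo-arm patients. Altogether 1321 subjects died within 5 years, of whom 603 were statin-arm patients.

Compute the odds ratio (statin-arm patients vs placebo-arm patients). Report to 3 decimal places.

0.734

statin-arm patients without the outcome: 4691 − 603 = 4088
placebo-arm patients with the outcome: 1321 − 603 = 718
placebo-arm patients without the outcome: 4290 − 718 = 3572
odds, statin-arm patients = 603/4088 = 0.1475
odds, placebo-arm patients = 718/3572 = 0.2010
OR = 0.1475 / 0.2010 = 0.734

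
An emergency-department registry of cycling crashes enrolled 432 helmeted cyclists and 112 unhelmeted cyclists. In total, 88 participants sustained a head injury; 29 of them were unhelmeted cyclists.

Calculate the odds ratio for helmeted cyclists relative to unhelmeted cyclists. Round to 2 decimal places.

OR ≈ 0.45

helmeted cyclists with the outcome: 88 − 29 = 59
helmeted cyclists without the outcome: 432 − 59 = 373
unhelmeted cyclists without the outcome: 112 − 29 = 83
OR = (59 × 83) / (373 × 29) = 4897/10817 ≈ 0.45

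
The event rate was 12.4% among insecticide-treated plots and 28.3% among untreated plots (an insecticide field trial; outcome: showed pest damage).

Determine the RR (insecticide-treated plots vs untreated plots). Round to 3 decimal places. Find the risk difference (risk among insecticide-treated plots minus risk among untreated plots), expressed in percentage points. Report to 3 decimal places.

RR = 0.1240 / 0.2830 = 0.438
risk difference = 0.1240 − 0.2830 = -0.1590 → -15.900 percentage points

RR = 0.438; RD = -15.900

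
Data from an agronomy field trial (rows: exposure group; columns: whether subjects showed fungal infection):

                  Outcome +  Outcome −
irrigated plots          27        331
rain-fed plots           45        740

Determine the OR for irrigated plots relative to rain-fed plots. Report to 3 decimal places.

OR = (27 × 740) / (331 × 45) = 19980/14895 ≈ 1.341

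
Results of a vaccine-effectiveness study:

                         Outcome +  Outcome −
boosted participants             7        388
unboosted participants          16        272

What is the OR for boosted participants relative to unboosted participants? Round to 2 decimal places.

0.31

odds, boosted participants = 7/388 = 0.01804
odds, unboosted participants = 16/272 = 0.05882
OR = 0.01804 / 0.05882 = 0.31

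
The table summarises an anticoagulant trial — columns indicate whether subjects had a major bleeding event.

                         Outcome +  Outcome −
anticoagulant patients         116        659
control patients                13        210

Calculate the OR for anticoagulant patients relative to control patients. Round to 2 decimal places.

OR = (116 × 210) / (659 × 13) = 24360/8567 ≈ 2.84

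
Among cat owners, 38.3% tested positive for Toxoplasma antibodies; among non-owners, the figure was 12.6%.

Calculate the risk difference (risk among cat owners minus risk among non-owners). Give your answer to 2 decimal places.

risk difference = 0.3830 − 0.1260 = 0.26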